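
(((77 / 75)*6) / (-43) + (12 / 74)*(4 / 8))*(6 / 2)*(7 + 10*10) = -793833 / 39775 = -19.96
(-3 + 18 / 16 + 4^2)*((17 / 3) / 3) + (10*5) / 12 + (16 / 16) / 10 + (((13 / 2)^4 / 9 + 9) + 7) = 19623 / 80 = 245.29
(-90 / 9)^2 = 100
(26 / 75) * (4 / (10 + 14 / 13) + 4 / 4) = 637 / 1350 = 0.47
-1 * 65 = -65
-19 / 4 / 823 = -19 / 3292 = -0.01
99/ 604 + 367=221767/ 604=367.16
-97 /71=-1.37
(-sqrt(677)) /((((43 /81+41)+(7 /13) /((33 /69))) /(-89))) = 1030887 * sqrt(677) /494093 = 54.29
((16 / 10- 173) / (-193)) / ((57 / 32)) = 27424 / 55005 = 0.50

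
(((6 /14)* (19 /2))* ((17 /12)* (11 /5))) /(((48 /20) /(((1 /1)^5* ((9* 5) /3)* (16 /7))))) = 17765 /98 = 181.28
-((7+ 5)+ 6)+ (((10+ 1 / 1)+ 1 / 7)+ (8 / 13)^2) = -7664 / 1183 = -6.48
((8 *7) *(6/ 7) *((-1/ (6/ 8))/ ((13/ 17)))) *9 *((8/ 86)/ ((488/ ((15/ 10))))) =-7344/ 34099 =-0.22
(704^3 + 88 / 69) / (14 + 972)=12037521452 / 34017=353867.81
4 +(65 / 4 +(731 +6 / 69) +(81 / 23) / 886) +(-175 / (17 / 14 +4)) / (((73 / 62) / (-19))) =280808669779 / 217188724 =1292.92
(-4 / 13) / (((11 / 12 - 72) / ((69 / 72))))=46 / 11089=0.00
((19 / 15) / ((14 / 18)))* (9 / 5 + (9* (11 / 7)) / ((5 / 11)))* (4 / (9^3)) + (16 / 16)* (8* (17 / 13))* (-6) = -62.48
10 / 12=5 / 6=0.83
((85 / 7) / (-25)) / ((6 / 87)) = -493 / 70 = -7.04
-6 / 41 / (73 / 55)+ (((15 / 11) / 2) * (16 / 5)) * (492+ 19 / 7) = 1079.27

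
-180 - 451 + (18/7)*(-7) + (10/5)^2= -645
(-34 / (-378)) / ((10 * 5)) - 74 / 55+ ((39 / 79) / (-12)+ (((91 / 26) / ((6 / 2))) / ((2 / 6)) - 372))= -6075024859 / 16424100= -369.88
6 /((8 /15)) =45 /4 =11.25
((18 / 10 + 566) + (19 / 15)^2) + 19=588.40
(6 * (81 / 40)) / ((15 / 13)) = 1053 / 100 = 10.53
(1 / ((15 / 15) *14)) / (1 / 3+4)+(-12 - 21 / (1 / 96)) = -369093 / 182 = -2027.98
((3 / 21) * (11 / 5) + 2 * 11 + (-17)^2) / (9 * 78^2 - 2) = 5448 / 958195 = 0.01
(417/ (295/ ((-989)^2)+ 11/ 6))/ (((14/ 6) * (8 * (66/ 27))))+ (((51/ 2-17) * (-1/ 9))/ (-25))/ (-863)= 6415095948951139/ 1287154660591800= 4.98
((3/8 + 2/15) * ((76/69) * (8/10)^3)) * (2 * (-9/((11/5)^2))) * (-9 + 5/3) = 7.82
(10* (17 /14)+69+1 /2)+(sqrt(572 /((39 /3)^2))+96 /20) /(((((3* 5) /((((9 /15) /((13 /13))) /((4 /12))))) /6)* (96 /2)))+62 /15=3* sqrt(143) /1300+450703 /5250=85.88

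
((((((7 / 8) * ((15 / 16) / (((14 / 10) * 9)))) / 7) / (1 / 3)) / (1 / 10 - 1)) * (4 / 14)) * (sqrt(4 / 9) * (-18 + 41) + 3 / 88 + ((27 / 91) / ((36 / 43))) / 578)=-3334353125 / 24494678208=-0.14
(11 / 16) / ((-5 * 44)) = -1 / 320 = -0.00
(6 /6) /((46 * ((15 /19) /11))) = 209 /690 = 0.30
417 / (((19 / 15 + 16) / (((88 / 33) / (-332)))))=-4170 / 21497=-0.19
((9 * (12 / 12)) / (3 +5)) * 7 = 63 / 8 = 7.88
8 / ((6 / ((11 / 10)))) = 22 / 15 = 1.47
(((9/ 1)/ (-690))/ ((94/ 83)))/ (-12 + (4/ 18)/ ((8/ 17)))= 27/ 27025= 0.00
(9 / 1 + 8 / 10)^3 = 941.19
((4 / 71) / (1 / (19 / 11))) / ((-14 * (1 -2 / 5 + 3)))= -95 / 49203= -0.00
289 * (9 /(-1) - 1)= -2890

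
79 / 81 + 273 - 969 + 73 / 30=-560999 / 810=-692.59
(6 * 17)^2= 10404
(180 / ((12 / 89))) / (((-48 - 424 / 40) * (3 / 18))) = -40050 / 293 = -136.69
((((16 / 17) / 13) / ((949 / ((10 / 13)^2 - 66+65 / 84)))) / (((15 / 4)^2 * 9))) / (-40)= 7340408 / 7536323237625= 0.00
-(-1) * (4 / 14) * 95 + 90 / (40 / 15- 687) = 388180 / 14371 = 27.01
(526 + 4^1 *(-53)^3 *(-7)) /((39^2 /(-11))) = -15286634 /507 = -30151.15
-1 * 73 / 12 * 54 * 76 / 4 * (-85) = 1061055 / 2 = 530527.50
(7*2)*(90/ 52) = 315/ 13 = 24.23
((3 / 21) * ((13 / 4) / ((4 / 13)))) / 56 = 169 / 6272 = 0.03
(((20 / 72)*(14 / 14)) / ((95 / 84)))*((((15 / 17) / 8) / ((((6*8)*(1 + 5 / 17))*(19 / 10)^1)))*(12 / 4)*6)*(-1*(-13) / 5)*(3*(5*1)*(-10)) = -102375 / 63536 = -1.61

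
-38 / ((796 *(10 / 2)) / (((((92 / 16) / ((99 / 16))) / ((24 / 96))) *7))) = -24472 / 98505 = -0.25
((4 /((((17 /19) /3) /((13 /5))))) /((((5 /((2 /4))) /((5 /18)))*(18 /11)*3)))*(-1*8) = -10868 /6885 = -1.58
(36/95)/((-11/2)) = -72/1045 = -0.07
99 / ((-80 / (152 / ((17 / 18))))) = -16929 / 85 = -199.16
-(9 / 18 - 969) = 1937 / 2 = 968.50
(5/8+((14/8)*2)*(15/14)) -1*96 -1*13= -837/8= -104.62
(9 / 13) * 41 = 369 / 13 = 28.38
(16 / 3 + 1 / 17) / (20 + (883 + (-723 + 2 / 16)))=200 / 6681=0.03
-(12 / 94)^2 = -36 / 2209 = -0.02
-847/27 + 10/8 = -30.12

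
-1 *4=-4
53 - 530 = -477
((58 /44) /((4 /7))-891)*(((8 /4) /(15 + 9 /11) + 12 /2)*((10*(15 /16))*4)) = -1042081625 /5104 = -204169.60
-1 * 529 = -529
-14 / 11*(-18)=252 / 11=22.91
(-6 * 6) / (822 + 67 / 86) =-3096 / 70759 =-0.04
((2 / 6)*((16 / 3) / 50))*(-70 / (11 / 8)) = -896 / 495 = -1.81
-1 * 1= -1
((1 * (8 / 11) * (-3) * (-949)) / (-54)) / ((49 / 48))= -60736 / 1617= -37.56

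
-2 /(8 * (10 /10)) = -1 /4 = -0.25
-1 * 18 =-18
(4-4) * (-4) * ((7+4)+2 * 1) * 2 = 0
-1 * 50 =-50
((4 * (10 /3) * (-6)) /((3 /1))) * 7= -560 /3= -186.67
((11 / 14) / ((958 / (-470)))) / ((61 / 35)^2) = -452375 / 3564718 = -0.13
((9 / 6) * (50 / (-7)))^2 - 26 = 4351 / 49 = 88.80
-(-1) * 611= 611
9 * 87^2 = 68121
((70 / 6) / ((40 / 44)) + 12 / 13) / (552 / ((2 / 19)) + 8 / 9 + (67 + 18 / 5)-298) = 0.00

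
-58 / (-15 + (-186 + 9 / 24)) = 464 / 1605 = 0.29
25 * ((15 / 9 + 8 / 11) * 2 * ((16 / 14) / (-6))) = -15800 / 693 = -22.80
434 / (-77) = -62 / 11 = -5.64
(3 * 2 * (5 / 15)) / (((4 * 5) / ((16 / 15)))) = 8 / 75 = 0.11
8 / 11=0.73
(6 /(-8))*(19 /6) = -19 /8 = -2.38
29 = 29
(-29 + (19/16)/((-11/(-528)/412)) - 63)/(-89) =-23392/89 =-262.83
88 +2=90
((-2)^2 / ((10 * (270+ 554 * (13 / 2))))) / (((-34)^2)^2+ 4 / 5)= 1 / 12932399382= 0.00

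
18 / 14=1.29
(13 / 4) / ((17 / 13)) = 169 / 68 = 2.49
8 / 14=4 / 7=0.57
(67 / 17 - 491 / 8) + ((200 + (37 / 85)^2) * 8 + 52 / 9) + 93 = 854615669 / 520200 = 1642.86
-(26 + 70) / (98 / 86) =-4128 / 49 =-84.24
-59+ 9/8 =-463/8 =-57.88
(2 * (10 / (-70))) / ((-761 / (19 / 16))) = 19 / 42616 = 0.00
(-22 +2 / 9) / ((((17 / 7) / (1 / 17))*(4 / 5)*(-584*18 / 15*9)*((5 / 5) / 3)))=8575 / 27341712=0.00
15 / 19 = 0.79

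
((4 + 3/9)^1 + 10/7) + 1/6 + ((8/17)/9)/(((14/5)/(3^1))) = 4273/714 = 5.98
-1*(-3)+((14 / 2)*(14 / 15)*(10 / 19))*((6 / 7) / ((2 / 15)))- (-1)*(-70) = -853 / 19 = -44.89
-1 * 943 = -943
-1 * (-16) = 16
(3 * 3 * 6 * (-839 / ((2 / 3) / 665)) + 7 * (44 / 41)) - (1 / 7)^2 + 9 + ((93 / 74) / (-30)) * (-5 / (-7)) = -13437241388381 / 297332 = -45192718.54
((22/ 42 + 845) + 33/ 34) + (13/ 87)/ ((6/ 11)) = 26299778/ 31059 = 846.77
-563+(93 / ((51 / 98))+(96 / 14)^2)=-280949 / 833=-337.27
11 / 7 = 1.57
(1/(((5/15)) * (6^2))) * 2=1/6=0.17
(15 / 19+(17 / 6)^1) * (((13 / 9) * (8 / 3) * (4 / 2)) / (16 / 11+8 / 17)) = 1004003 / 69255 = 14.50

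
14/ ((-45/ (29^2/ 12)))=-5887/ 270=-21.80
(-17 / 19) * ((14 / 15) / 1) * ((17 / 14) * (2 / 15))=-578 / 4275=-0.14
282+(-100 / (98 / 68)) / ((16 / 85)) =-8489 / 98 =-86.62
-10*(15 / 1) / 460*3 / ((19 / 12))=-270 / 437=-0.62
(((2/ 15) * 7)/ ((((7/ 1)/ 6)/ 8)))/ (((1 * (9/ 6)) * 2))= 32/ 15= 2.13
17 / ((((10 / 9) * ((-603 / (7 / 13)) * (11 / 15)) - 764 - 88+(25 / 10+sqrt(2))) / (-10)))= 299880 * sqrt(2) / 5476440481+528381420 / 5476440481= 0.10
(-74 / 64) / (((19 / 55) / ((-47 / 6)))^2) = -247242325 / 415872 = -594.52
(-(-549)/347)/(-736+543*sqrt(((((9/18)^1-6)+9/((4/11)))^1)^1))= 1616256/7126196383+596214*sqrt(77)/7126196383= 0.00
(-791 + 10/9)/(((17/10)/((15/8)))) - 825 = -346025/204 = -1696.20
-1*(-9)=9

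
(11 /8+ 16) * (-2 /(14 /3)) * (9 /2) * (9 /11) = -33777 /1232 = -27.42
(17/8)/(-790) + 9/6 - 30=-180137/6320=-28.50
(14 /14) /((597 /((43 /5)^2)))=1849 /14925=0.12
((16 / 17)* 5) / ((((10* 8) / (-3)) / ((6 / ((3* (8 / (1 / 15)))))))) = -1 / 340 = -0.00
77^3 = 456533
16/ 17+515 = 8771/ 17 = 515.94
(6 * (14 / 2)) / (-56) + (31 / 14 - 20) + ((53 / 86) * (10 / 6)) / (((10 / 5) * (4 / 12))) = -10231 / 602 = -17.00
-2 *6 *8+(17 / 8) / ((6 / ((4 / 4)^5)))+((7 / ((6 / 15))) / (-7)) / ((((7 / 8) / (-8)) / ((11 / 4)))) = -11017 / 336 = -32.79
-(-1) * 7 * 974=6818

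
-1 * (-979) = 979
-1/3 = -0.33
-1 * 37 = -37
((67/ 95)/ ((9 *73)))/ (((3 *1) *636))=67/ 119087820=0.00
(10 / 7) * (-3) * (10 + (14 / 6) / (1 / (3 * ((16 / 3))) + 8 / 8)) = -52.27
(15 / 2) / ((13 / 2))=15 / 13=1.15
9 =9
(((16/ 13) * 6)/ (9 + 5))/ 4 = 12/ 91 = 0.13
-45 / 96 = -15 / 32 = -0.47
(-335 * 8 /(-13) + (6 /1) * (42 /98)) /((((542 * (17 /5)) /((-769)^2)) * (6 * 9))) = 28080777085 /22638798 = 1240.38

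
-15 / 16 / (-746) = 15 / 11936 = 0.00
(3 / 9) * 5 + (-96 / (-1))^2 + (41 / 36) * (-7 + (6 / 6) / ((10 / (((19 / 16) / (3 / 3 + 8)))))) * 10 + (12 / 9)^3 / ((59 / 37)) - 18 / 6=2794478185 / 305856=9136.58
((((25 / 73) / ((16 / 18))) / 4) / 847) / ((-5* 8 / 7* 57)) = -15 / 42963712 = -0.00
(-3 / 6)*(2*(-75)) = 75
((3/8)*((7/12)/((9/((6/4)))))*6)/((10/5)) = 7/64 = 0.11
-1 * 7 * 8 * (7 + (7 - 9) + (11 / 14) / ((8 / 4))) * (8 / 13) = -185.85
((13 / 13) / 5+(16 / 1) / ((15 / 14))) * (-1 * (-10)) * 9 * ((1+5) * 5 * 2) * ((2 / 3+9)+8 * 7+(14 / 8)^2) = 11233095 / 2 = 5616547.50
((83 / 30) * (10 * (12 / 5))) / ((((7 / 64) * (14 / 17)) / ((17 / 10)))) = 1535168 / 1225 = 1253.20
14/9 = 1.56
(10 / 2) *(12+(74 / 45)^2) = 29776 / 405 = 73.52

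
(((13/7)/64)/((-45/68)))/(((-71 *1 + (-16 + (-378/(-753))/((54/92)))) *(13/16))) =0.00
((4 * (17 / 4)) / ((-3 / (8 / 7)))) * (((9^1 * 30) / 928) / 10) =-153 / 812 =-0.19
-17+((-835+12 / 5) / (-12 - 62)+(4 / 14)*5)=-11189 / 2590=-4.32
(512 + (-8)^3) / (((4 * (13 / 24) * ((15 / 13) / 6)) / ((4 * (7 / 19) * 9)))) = 0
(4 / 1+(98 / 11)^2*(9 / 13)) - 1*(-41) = 157221 / 1573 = 99.95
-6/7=-0.86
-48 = -48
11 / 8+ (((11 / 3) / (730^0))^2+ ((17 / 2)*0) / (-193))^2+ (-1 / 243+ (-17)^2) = 915865 / 1944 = 471.12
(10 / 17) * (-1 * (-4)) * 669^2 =17902440 / 17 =1053084.71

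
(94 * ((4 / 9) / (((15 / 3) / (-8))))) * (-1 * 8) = 24064 / 45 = 534.76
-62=-62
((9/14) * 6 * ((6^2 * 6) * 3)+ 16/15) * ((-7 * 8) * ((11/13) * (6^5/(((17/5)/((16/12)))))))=-79849414656/221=-361309568.58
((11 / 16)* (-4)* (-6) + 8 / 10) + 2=193 / 10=19.30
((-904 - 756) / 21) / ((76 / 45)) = -6225 / 133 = -46.80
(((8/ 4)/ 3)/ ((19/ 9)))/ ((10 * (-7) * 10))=-3/ 6650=-0.00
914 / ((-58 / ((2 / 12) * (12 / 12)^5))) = -457 / 174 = -2.63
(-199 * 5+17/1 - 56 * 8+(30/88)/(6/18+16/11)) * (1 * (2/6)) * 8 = -672982/177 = -3802.16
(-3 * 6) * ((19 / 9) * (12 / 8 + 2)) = -133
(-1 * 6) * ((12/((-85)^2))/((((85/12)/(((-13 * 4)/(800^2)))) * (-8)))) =-0.00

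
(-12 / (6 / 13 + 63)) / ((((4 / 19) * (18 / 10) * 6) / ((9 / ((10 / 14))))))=-1729 / 1650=-1.05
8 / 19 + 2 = 46 / 19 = 2.42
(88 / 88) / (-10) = -1 / 10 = -0.10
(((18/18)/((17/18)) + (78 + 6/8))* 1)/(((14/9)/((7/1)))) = 48843/136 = 359.14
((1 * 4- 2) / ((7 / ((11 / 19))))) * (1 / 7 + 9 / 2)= 715 / 931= 0.77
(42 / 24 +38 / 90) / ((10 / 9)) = 391 / 200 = 1.96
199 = 199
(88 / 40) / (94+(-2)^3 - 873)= -0.00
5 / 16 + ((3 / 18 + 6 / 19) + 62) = 57269 / 912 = 62.79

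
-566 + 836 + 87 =357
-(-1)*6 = 6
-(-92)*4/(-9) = -40.89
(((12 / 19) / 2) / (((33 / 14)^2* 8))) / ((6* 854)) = 0.00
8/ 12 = 2/ 3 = 0.67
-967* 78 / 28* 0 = 0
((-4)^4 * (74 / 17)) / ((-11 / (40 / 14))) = -378880 / 1309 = -289.44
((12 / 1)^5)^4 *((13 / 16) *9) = 28034369944772161830912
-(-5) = 5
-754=-754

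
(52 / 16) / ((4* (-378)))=-13 / 6048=-0.00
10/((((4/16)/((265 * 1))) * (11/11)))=10600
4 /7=0.57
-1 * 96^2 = -9216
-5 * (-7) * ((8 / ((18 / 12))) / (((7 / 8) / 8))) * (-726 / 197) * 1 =-1239040 / 197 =-6289.54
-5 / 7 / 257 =-5 / 1799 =-0.00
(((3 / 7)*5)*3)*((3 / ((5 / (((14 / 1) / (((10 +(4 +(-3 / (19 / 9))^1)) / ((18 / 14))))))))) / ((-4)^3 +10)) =-171 / 1673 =-0.10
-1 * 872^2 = -760384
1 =1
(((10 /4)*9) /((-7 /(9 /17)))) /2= -405 /476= -0.85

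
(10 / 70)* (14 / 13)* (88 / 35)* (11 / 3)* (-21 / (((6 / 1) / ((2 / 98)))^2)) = -0.00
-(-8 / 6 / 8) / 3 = 1 / 18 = 0.06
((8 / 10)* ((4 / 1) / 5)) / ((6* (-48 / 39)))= -13 / 150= -0.09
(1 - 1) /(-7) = 0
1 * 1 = 1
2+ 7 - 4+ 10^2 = 105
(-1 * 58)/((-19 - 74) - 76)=58/169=0.34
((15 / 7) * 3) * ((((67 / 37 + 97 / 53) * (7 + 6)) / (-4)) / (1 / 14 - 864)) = 417690 / 4743659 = 0.09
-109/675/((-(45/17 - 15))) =-1853/141750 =-0.01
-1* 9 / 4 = -2.25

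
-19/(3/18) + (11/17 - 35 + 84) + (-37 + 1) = -1706/17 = -100.35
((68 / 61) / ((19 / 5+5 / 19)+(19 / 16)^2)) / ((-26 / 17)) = -14056960 / 105557023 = -0.13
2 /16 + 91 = 729 /8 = 91.12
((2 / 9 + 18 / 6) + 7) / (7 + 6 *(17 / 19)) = 1748 / 2115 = 0.83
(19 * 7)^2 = 17689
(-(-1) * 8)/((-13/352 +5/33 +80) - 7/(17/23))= 13056/115291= 0.11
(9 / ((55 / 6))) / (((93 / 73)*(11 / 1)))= 1314 / 18755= 0.07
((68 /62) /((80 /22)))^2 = 34969 /384400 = 0.09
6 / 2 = 3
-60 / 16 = -3.75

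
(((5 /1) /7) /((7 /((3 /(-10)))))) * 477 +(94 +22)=9937 /98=101.40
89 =89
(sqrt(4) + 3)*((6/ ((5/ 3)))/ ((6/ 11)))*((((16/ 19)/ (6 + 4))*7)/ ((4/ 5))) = 462/ 19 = 24.32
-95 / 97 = -0.98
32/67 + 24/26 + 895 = 780765/871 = 896.40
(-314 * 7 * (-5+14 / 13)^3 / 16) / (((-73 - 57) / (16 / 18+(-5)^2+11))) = -1344447363 / 571220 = -2353.64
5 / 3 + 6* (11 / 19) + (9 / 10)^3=334553 / 57000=5.87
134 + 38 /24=1627 /12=135.58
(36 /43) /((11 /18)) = 1.37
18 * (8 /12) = 12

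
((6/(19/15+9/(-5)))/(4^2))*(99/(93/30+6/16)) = -20.03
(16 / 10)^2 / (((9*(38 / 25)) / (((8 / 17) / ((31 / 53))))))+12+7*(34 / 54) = 4476463 / 270351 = 16.56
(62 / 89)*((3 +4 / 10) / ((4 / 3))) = 1581 / 890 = 1.78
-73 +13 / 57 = -4148 / 57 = -72.77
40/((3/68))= 2720/3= 906.67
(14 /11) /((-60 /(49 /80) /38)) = -6517 /13200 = -0.49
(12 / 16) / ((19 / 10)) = 15 / 38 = 0.39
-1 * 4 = -4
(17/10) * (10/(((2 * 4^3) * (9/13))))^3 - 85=-32486572195/382205952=-85.00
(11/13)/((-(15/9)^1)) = -33/65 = -0.51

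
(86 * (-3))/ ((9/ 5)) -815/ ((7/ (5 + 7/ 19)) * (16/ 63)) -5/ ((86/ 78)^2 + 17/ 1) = -2604.69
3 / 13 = 0.23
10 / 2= 5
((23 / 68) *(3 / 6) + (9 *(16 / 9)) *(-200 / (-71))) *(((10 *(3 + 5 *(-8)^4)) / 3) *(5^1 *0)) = 0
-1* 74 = -74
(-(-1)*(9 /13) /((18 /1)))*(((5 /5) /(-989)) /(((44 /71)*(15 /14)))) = -497 /8485620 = -0.00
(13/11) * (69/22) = 3.71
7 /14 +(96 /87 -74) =-4199 /58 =-72.40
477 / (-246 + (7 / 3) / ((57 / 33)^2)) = -516591 / 265571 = -1.95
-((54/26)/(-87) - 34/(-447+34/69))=-607161/11614993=-0.05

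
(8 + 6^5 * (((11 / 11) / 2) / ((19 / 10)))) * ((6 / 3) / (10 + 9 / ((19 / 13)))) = 78064 / 307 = 254.28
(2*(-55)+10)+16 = -84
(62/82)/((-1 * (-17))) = 31/697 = 0.04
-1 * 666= -666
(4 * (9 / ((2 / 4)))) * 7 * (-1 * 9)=-4536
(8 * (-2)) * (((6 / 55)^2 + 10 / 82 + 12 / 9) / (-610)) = 4367224 / 113482875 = 0.04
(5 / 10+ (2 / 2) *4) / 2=9 / 4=2.25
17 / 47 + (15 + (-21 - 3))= -406 / 47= -8.64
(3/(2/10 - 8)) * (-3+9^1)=-30/13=-2.31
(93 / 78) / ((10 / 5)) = 31 / 52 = 0.60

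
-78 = -78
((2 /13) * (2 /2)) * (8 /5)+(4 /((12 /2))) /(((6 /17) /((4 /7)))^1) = 5428 /4095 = 1.33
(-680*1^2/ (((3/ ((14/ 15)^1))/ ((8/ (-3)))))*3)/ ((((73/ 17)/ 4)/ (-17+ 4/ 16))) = -17349248/ 657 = -26406.77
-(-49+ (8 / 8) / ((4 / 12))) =46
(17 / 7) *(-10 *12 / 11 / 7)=-2040 / 539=-3.78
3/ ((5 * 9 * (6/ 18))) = 1/ 5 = 0.20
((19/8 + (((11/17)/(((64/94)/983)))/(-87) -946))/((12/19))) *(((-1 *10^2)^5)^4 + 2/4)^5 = -305135575111111111111111111111111111111187395004888888888888888888888888888888896517278266666666666666666666666666666667048086135555555555555555555555555555555565091042277777777777777777777777777777777873132645/2019328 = -151107484822233491097588500000000000000000000000000000000000000000000000000000000000000000000000000000000000000000000000000000000000000000000000000000000000000000000000000000000000000000000000000000000000.00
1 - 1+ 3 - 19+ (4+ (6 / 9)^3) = -316 / 27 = -11.70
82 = 82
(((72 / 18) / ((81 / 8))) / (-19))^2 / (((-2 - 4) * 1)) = -512 / 7105563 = -0.00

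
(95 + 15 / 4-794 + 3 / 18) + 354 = -4093 / 12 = -341.08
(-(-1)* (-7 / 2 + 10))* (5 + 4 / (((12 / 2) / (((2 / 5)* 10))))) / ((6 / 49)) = 14651 / 36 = 406.97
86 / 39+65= 2621 / 39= 67.21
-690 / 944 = -345 / 472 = -0.73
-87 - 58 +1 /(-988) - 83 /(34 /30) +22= -196.24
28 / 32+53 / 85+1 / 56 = 3609 / 2380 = 1.52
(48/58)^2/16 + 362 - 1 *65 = 249813/841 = 297.04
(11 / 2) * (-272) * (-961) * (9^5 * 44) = 3735254562336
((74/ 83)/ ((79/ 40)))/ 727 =2960/ 4766939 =0.00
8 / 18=4 / 9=0.44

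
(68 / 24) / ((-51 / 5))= -5 / 18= -0.28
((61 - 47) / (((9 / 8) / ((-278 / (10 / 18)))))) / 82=-15568 / 205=-75.94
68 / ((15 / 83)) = 5644 / 15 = 376.27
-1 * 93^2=-8649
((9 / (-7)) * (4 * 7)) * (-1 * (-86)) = -3096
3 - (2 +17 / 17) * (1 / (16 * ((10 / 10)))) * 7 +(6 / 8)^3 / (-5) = 1.60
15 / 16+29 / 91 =1829 / 1456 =1.26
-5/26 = -0.19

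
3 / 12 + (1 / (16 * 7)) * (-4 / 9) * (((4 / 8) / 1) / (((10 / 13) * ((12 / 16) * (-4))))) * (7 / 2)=1093 / 4320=0.25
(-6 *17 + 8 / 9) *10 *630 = -637000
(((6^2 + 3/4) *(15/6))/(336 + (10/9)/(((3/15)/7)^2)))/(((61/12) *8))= 2835/2129632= 0.00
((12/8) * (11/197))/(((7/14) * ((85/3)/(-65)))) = -1287/3349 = -0.38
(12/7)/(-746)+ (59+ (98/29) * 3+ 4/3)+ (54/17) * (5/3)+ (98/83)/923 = 22414023190939/295838600421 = 75.76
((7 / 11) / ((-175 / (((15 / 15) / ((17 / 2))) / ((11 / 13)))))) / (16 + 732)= -13 / 19232950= -0.00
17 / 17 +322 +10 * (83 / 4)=1061 / 2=530.50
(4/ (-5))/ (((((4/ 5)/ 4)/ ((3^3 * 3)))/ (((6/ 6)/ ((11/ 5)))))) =-1620/ 11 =-147.27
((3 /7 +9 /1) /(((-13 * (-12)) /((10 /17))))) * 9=495 /1547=0.32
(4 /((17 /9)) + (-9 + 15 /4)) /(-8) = 213 /544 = 0.39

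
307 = 307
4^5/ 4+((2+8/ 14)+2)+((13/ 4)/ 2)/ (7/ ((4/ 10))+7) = 260.64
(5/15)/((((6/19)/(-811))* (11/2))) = -15409/99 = -155.65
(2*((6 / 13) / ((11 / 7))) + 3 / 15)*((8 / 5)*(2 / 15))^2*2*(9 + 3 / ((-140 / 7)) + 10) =2089856 / 1546875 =1.35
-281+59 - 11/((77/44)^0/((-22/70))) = -7649/35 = -218.54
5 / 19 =0.26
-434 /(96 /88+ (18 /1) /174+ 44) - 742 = -10835860 /14417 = -751.60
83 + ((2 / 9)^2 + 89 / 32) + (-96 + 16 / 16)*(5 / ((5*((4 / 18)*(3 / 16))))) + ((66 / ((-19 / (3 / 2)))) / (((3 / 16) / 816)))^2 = 481150904566961 / 935712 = 514208329.66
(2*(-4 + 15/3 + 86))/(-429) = -58/143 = -0.41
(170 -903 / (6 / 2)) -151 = -282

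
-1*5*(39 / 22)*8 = -780 / 11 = -70.91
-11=-11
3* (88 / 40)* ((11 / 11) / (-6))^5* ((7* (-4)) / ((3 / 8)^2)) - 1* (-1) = 4261 / 3645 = 1.17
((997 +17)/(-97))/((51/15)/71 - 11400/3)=119990/43617117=0.00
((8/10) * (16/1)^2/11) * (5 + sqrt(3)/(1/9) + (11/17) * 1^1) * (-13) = -5139.77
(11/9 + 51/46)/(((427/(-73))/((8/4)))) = -70445/88389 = -0.80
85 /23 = 3.70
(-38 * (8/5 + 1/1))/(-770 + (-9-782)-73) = 13/215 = 0.06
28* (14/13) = 392/13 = 30.15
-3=-3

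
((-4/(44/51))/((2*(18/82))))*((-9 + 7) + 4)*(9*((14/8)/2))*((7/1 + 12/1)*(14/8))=-1946721/352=-5530.46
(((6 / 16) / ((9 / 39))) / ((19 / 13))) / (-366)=-169 / 55632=-0.00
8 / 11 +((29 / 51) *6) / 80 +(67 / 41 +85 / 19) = 40076101 / 5826920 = 6.88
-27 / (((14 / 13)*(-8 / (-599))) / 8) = -210249 / 14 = -15017.79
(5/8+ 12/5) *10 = 121/4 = 30.25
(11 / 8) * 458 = 2519 / 4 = 629.75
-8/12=-2/3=-0.67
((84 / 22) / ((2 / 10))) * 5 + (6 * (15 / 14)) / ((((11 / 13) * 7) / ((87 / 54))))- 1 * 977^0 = 103707 / 1078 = 96.20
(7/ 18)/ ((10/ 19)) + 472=85093/ 180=472.74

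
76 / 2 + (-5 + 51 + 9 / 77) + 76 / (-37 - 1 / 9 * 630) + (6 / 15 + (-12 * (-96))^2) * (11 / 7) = 85913539269 / 41195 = 2085533.18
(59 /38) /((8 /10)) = 295 /152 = 1.94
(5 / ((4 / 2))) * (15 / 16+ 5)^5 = 38689046875 / 2097152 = 18448.38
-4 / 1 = -4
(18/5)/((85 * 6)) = 3/425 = 0.01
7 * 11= 77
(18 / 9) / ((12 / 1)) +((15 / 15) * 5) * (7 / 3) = 71 / 6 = 11.83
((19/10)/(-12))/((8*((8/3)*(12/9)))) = -57/10240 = -0.01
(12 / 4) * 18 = 54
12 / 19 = 0.63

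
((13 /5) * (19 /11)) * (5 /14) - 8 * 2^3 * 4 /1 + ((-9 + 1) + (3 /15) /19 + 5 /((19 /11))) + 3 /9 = -11374423 /43890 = -259.16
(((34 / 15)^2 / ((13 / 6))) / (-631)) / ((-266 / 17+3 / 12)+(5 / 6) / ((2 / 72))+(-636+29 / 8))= 314432 / 51689358825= 0.00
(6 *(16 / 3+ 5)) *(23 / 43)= 1426 / 43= 33.16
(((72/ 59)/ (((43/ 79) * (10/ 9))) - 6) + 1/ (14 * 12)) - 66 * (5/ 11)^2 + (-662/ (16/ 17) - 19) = -8673350201/ 11720940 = -739.99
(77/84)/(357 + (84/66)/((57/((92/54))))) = 62073/24177188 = 0.00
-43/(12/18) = -129/2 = -64.50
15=15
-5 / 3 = -1.67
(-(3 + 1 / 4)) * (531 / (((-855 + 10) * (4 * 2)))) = 531 / 2080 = 0.26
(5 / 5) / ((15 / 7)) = 7 / 15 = 0.47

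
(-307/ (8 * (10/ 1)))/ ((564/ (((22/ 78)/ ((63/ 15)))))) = -3377/ 7390656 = -0.00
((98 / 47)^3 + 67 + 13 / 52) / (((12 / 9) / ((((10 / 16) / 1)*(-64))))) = -475397325 / 207646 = -2289.46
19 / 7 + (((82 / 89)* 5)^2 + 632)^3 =969662563062012083395 / 3478869036727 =278729251.61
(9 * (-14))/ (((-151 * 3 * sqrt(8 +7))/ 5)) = 14 * sqrt(15)/ 151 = 0.36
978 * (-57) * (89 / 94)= -2480697 / 47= -52780.79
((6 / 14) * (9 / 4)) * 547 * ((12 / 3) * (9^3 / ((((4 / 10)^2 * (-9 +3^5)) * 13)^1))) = 3160.10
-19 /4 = -4.75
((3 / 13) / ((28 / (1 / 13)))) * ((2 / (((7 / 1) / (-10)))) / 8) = -15 / 66248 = -0.00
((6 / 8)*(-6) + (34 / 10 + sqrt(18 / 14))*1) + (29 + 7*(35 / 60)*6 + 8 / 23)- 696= -73974 / 115 + 3*sqrt(7) / 7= -642.12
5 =5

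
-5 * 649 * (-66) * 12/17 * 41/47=131879.40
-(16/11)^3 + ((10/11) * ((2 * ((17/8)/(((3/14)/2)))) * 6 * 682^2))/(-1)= -133946413616/1331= -100635923.08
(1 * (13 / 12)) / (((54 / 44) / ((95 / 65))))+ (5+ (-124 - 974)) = -176857 / 162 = -1091.71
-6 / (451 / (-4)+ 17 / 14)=56 / 1041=0.05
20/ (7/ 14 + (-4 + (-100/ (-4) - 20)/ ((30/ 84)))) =40/ 21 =1.90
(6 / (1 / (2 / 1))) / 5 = 12 / 5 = 2.40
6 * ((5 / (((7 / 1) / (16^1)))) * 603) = 289440 / 7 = 41348.57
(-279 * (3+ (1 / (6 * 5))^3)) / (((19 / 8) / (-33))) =27621341 / 2375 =11630.04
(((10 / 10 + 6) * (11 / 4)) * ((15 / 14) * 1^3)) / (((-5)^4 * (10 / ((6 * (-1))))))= -99 / 5000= -0.02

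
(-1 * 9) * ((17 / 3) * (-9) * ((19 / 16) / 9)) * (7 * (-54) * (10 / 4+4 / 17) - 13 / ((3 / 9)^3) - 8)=-84360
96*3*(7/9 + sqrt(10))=224 + 288*sqrt(10)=1134.74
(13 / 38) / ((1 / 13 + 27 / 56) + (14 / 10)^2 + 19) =118300 / 7441293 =0.02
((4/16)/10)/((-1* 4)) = -1/160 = -0.01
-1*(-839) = 839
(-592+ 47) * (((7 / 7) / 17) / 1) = -545 / 17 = -32.06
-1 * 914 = -914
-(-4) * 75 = 300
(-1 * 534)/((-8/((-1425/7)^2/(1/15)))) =8132653125/196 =41493128.19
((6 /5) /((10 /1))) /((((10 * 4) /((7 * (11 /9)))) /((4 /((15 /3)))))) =0.02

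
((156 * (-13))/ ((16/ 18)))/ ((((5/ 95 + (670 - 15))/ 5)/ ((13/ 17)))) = -5635305/ 423164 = -13.32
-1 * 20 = -20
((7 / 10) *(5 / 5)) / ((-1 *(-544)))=0.00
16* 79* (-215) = -271760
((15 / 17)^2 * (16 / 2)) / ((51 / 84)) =50400 / 4913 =10.26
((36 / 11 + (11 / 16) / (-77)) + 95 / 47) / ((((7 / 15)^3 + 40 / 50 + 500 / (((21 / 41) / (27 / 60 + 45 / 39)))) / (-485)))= -6512063293125 / 3979907674336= -1.64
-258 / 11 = -23.45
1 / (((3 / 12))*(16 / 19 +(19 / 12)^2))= 1.19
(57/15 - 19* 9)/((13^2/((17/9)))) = -14212/7605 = -1.87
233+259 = 492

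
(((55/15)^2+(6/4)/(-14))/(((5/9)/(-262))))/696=-440291/48720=-9.04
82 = 82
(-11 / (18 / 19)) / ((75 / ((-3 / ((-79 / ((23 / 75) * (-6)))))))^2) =-221122 / 21941015625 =-0.00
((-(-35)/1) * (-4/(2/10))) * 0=0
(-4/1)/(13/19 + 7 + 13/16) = -1216/2583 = -0.47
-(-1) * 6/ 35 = 6/ 35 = 0.17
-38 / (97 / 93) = -3534 / 97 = -36.43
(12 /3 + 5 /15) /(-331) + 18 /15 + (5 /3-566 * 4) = -11226592 /4965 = -2261.15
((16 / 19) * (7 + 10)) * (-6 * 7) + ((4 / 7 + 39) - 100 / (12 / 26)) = -310565 / 399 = -778.36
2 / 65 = 0.03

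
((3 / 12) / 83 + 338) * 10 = 561085 / 166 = 3380.03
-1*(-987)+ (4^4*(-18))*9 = -40485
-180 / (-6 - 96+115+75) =-45 / 22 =-2.05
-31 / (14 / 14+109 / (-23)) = 713 / 86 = 8.29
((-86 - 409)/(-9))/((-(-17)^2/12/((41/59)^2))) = -1109460/1006009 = -1.10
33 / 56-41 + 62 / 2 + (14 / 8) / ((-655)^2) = -226096077 / 24025400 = -9.41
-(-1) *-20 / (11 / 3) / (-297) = 20 / 1089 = 0.02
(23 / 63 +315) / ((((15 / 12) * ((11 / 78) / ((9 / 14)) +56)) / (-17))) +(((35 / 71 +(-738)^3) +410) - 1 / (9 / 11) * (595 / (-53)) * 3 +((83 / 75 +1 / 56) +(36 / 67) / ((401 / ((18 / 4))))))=-1122647009633096802674227 / 2793023213250200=-401946895.50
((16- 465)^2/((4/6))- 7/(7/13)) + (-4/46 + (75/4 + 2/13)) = 361679151/1196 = 302407.32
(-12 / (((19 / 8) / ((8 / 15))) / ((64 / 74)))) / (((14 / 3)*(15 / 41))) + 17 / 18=-931423 / 2214450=-0.42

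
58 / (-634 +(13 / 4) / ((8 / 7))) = -1856 / 20197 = -0.09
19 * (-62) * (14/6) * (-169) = 1393574/3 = 464524.67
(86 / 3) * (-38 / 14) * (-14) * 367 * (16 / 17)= 19189696 / 51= 376268.55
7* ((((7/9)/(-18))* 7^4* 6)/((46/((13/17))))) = -1529437/21114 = -72.44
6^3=216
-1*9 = -9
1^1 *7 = 7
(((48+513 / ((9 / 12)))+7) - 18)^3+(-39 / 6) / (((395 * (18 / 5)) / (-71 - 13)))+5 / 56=4974416757473 / 13272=374805361.47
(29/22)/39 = 29/858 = 0.03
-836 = -836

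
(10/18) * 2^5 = 160/9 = 17.78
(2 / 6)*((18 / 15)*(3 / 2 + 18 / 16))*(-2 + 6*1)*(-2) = -42 / 5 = -8.40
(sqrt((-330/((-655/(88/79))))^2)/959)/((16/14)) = 726/1417813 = 0.00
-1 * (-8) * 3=24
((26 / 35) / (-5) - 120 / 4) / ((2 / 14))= -5276 / 25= -211.04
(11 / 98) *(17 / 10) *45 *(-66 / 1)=-55539 / 98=-566.72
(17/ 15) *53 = 901/ 15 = 60.07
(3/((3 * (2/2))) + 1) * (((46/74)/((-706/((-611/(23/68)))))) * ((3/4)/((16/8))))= 31161/26122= 1.19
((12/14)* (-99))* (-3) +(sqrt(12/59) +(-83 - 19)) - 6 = 2* sqrt(177)/59 +1026/7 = 147.02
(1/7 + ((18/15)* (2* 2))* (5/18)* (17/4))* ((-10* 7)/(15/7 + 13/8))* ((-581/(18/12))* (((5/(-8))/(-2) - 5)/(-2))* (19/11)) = 1178413250/6963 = 169239.30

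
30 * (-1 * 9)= -270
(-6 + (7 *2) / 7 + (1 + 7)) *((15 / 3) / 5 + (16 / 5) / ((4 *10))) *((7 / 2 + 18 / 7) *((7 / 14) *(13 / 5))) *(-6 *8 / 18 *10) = -31824 / 35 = -909.26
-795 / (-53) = 15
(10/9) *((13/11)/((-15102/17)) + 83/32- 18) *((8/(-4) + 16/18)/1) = 1023815225/53823528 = 19.02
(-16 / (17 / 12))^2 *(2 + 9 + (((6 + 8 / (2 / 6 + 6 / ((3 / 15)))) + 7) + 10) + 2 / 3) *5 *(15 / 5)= 1757675520 / 26299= 66834.31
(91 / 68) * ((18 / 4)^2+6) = 9555 / 272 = 35.13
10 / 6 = 5 / 3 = 1.67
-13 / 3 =-4.33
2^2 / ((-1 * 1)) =-4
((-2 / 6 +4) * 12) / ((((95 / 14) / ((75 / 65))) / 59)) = 109032 / 247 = 441.43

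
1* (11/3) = 11/3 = 3.67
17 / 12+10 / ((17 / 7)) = 1129 / 204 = 5.53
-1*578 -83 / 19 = -11065 / 19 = -582.37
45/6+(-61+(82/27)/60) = -21647/405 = -53.45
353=353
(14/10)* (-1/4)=-7/20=-0.35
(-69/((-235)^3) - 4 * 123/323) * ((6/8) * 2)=-19155276639/8383707250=-2.28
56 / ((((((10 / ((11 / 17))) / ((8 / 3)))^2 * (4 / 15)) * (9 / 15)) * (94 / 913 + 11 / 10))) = 35351360 / 4080969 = 8.66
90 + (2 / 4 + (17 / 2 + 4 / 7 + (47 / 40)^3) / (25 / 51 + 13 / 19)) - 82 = 8975751409 / 509824000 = 17.61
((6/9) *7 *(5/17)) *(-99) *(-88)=203280/17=11957.65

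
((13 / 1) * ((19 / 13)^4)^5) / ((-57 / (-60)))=39568393113206271782479580 / 1461920290375446110677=27066.04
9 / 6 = 3 / 2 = 1.50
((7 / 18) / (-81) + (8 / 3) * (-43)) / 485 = -167191 / 707130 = -0.24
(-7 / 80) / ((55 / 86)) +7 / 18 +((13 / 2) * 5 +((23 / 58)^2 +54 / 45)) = 567981641 / 16651800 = 34.11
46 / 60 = 23 / 30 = 0.77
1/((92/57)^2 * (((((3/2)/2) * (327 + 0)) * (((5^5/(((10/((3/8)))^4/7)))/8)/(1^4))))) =0.29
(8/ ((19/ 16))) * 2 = 256/ 19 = 13.47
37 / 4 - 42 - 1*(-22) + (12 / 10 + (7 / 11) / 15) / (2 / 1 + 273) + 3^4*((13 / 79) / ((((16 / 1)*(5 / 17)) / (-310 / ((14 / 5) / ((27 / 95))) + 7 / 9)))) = -74502254699 / 762808200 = -97.67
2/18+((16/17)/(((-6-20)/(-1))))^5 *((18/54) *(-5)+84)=40554403553/364972821993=0.11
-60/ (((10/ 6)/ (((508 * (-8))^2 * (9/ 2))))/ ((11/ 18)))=-1635093504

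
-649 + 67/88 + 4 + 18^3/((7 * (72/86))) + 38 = 388.90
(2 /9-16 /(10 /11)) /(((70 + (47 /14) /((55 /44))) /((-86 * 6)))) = 117691 /954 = 123.37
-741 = -741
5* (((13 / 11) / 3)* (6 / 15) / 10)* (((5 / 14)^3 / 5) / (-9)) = -65 / 814968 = -0.00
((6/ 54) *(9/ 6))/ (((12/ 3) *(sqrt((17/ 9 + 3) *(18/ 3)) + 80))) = 5/ 9556 - sqrt(66)/ 229344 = 0.00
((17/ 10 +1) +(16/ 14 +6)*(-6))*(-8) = 11244/ 35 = 321.26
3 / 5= 0.60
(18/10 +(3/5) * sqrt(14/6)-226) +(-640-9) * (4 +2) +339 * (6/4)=-36097/10 +sqrt(21)/5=-3608.78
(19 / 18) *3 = 19 / 6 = 3.17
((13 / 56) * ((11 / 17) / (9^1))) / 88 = 13 / 68544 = 0.00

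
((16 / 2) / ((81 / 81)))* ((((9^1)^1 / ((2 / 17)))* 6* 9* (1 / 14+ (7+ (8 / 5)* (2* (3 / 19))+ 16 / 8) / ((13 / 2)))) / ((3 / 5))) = 146066652 / 1729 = 84480.42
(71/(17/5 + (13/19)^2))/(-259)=-128155/1808338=-0.07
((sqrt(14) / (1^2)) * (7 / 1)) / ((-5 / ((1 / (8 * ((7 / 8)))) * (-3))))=3 * sqrt(14) / 5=2.24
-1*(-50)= 50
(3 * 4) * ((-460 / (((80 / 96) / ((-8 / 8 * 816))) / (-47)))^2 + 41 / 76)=102185443891150971 / 19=5378181257428998.47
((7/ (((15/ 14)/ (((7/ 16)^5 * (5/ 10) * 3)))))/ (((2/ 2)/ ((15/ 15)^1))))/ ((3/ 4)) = 823543/ 3932160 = 0.21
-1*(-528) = 528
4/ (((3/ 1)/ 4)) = 16/ 3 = 5.33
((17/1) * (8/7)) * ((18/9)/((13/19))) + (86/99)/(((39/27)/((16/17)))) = 976048/17017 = 57.36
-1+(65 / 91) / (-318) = -2231 / 2226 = -1.00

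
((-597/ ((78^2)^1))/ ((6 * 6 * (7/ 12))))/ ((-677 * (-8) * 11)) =-199/ 2537222688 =-0.00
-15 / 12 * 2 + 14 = 11.50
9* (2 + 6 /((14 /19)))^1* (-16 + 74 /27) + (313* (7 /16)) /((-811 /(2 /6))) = -109946435 /90832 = -1210.44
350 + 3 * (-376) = -778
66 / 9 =22 / 3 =7.33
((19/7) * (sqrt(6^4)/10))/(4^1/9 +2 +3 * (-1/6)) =6156/1225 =5.03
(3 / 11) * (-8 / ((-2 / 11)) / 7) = 12 / 7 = 1.71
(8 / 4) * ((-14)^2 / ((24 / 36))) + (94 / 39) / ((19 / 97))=444826 / 741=600.30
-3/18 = -1/6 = -0.17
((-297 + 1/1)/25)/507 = -296/12675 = -0.02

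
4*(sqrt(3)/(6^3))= sqrt(3)/54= 0.03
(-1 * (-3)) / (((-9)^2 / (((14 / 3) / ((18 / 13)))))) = 91 / 729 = 0.12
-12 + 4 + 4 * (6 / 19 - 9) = -812 / 19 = -42.74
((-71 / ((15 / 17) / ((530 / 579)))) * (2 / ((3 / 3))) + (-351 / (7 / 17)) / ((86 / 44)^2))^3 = -577678874813112987204009684992 / 11363295717284715125271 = -50837264.93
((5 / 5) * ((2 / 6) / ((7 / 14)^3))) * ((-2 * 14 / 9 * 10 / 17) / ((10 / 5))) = -1120 / 459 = -2.44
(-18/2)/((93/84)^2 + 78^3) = -7056/372049729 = -0.00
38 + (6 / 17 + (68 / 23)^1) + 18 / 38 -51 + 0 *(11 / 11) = -68472 / 7429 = -9.22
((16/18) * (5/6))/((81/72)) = 0.66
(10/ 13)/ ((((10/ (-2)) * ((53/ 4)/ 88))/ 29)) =-20416/ 689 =-29.63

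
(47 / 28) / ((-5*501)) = -47 / 70140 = -0.00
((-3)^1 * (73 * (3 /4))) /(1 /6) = -1971 /2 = -985.50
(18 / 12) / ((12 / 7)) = 7 / 8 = 0.88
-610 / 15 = -122 / 3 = -40.67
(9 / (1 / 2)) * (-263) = -4734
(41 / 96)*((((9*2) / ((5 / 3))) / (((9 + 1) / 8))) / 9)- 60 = -5959 / 100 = -59.59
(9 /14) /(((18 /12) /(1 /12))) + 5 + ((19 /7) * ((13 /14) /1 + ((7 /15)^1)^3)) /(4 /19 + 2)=6.30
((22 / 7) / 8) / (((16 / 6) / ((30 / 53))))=495 / 5936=0.08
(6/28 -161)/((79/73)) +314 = 182961/1106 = 165.43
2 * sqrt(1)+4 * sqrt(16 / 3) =2+16 * sqrt(3) / 3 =11.24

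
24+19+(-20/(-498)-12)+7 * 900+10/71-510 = 102912659/17679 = 5821.18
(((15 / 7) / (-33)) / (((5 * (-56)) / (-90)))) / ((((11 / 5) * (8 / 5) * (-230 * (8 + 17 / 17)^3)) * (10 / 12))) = 5 / 117821088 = 0.00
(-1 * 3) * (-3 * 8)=72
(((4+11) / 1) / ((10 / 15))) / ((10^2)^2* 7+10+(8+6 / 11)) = 495 / 1540408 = 0.00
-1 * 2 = -2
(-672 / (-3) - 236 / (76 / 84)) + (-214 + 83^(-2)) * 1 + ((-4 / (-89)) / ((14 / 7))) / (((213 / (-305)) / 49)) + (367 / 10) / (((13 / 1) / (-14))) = -47085694360028 / 161284544655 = -291.94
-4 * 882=-3528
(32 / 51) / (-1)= -32 / 51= -0.63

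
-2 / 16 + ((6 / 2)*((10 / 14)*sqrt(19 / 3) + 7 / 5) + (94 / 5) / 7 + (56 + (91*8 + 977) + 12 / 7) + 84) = 5*sqrt(57) / 7 + 74139 / 40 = 1858.87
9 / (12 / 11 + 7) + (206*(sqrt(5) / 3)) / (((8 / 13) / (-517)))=99 / 89-692263*sqrt(5) / 12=-128994.48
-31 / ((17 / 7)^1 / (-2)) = 434 / 17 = 25.53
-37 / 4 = -9.25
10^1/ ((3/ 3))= 10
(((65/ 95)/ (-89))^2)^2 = 0.00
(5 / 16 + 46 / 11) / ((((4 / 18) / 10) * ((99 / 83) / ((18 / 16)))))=2954385 / 15488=190.75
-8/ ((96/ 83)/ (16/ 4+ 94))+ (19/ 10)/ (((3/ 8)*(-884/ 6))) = -4494263/ 6630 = -677.87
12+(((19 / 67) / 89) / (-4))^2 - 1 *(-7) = 10809440537 / 568917904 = 19.00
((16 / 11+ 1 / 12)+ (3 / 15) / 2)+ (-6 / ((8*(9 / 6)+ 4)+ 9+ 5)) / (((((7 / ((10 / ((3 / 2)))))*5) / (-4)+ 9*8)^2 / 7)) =460845499 / 281415420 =1.64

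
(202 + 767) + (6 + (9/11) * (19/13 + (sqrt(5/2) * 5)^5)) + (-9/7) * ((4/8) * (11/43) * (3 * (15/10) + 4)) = 167832915/172172 + 703125 * sqrt(10)/88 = 26241.58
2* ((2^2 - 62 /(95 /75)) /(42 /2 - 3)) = -854 /171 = -4.99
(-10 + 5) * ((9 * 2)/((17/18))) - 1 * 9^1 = -1773/17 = -104.29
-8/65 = -0.12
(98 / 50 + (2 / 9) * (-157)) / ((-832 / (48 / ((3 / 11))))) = 81499 / 11700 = 6.97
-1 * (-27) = 27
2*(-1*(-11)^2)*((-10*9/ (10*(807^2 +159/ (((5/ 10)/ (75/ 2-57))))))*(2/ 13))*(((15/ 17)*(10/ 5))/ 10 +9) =726/ 152303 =0.00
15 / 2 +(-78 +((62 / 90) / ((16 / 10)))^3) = -26284193 / 373248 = -70.42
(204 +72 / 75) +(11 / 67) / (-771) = 264690193 / 1291425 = 204.96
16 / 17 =0.94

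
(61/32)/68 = 61/2176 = 0.03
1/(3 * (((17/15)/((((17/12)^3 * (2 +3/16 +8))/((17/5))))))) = 69275/27648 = 2.51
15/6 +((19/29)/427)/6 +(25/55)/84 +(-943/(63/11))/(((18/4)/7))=-11192916961/44133012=-253.62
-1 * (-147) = 147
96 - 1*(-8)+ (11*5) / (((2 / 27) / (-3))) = -4247 / 2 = -2123.50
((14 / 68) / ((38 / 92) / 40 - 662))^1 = -6440 / 20707037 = -0.00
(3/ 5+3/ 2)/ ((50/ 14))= 147/ 250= 0.59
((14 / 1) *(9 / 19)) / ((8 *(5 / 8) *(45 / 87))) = 1218 / 475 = 2.56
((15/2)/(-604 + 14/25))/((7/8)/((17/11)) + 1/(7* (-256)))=-0.02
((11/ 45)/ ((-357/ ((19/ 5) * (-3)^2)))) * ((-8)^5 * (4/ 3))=27394048/ 26775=1023.12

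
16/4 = 4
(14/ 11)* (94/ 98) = 94/ 77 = 1.22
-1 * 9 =-9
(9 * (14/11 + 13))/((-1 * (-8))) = 1413/88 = 16.06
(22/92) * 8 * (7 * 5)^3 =1886500/23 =82021.74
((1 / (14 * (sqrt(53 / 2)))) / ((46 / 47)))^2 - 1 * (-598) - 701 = -1132019703 / 10990504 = -103.00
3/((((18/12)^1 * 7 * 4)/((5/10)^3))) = 1/112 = 0.01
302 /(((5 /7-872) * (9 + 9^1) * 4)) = -1057 /219564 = -0.00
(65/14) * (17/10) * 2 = 221/14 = 15.79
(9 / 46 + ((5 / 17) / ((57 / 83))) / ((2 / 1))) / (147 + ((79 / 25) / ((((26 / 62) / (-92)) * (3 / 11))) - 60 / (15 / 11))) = -2968225 / 17665887127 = -0.00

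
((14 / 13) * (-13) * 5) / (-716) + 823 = 294669 / 358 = 823.10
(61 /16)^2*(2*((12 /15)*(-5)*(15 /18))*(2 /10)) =-3721 /192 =-19.38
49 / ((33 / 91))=4459 / 33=135.12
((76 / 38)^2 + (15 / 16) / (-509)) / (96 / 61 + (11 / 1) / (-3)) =-5958663 / 3119152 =-1.91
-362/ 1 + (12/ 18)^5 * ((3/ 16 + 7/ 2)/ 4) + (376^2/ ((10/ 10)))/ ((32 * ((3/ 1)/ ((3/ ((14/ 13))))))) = 12725351/ 3402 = 3740.55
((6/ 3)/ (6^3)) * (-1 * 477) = -53/ 12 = -4.42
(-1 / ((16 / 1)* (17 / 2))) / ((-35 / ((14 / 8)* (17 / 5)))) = 1 / 800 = 0.00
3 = 3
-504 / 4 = -126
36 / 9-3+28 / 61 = 89 / 61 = 1.46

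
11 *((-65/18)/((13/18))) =-55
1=1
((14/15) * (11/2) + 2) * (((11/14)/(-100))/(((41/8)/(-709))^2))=-4733244296/4412625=-1072.66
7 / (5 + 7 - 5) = 1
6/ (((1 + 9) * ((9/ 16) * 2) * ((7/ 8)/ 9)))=192/ 35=5.49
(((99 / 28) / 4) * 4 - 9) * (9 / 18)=-153 / 56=-2.73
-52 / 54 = -26 / 27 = -0.96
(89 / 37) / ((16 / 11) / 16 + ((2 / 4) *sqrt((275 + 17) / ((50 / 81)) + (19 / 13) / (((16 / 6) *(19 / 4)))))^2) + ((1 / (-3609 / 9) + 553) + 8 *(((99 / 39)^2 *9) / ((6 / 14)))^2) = 210964956669891004920 / 1434706205512177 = 147044.01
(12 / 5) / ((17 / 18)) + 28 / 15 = 1124 / 255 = 4.41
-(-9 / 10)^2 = -81 / 100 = -0.81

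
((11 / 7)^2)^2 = 14641 / 2401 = 6.10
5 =5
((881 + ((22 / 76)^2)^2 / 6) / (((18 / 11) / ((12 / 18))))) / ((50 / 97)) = 11760520453979 / 16889601600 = 696.32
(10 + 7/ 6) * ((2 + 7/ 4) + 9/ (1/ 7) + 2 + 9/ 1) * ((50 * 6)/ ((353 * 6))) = 520925/ 4236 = 122.98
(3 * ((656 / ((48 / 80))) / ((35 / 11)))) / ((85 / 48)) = 346368 / 595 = 582.13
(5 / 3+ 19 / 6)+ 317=1931 / 6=321.83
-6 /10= -3 /5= -0.60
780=780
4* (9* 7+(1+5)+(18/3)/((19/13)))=5556/19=292.42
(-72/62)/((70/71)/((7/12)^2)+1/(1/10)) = -8946/99355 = -0.09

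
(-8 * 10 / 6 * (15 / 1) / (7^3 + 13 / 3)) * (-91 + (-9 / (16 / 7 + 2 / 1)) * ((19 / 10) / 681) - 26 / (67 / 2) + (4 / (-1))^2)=345770433 / 7923889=43.64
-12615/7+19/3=-37712/21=-1795.81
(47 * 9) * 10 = 4230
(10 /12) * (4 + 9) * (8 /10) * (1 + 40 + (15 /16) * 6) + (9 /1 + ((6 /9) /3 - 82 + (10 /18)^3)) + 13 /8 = 1942651 /5832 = 333.10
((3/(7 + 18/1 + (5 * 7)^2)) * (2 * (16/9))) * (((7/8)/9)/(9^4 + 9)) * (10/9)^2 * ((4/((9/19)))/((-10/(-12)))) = 4256/2694110625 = 0.00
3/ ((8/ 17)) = 51/ 8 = 6.38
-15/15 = -1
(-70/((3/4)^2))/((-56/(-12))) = -80/3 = -26.67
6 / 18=1 / 3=0.33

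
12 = 12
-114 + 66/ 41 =-4608/ 41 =-112.39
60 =60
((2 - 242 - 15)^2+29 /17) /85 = 1105454 /1445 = 765.02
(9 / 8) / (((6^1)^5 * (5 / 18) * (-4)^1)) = -1 / 7680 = -0.00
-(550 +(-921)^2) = -848791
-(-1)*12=12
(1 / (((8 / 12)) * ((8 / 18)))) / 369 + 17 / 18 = 2815 / 2952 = 0.95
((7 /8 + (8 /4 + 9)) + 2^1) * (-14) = -777 /4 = -194.25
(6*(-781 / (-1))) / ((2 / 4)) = 9372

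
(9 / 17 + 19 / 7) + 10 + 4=2052 / 119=17.24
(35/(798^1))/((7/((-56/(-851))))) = 20/48507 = 0.00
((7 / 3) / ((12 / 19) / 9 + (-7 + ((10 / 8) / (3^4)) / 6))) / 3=-28728 / 255865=-0.11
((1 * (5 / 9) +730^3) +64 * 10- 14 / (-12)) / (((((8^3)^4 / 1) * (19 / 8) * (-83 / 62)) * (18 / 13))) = -148522840687 / 115500260524032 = -0.00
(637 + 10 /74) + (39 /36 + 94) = 325105 /444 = 732.22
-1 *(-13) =13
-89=-89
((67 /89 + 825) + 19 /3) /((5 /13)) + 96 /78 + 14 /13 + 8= 37725113 /17355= 2173.73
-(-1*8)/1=8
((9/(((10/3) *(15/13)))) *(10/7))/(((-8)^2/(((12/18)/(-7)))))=-39/7840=-0.00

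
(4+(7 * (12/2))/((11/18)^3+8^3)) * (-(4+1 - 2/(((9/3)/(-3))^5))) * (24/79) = -2048626272/235997885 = -8.68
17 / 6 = 2.83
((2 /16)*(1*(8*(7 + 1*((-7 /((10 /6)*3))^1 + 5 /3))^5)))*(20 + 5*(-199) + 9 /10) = -49959119815603 /2531250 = -19736936.22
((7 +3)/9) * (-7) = -70/9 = -7.78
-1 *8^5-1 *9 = -32777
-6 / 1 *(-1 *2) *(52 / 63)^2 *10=81.75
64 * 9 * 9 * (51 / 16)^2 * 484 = 25492401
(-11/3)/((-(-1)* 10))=-11/30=-0.37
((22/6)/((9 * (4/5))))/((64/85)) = 4675/6912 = 0.68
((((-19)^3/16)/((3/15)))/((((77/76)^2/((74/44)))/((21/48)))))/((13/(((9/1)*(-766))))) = 1578995951805/1937936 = 814782.30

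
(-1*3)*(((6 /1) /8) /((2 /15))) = -135 /8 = -16.88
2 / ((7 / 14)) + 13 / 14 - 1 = 55 / 14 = 3.93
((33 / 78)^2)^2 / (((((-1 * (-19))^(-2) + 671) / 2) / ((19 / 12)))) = 100422619 / 664165262592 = 0.00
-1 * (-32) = 32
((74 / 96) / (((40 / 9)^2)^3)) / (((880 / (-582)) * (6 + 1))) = -0.00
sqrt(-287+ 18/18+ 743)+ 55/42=22.69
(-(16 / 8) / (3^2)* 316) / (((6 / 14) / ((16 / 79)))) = -896 / 27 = -33.19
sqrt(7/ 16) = sqrt(7)/ 4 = 0.66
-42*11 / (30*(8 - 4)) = -77 / 20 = -3.85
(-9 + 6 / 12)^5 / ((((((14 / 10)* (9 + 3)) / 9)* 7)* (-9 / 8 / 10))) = 35496425 / 1176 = 30184.03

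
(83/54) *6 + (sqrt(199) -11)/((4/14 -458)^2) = 49 *sqrt(199)/10265616 + 94671253/10265616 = 9.22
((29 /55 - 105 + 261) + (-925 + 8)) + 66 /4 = -81837 /110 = -743.97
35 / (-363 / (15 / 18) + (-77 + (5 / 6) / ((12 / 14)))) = -6300 / 92093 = -0.07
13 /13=1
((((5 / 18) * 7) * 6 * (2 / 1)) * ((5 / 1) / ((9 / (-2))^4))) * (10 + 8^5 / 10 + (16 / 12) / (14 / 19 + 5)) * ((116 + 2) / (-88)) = -88783402960 / 70799751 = -1254.01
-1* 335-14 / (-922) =-154428 / 461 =-334.98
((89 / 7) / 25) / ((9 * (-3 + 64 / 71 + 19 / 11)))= -69509 / 456750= -0.15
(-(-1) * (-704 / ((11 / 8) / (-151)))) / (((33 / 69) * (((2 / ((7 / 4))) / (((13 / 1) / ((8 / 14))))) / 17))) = 601745872 / 11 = 54704170.18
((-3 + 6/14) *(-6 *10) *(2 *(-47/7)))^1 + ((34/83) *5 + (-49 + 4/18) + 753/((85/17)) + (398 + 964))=-110900926/183015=-605.97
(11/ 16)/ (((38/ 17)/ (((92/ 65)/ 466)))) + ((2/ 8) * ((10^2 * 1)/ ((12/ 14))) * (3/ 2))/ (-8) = -50348523/ 9208160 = -5.47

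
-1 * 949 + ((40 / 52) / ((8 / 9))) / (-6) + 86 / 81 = -7986647 / 8424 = -948.08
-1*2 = -2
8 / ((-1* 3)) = -8 / 3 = -2.67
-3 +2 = -1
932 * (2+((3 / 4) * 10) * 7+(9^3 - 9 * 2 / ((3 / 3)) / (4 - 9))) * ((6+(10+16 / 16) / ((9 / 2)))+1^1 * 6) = 95365036 / 9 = 10596115.11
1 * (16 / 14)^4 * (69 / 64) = 4416 / 2401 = 1.84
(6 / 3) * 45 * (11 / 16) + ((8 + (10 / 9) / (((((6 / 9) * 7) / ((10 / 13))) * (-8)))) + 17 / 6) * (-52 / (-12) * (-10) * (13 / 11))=-908755 / 1848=-491.75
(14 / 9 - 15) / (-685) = 121 / 6165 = 0.02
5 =5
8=8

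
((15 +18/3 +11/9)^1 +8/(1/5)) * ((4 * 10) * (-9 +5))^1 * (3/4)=-22400/3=-7466.67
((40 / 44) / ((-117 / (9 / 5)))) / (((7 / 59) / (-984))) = 116112 / 1001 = 116.00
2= 2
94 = 94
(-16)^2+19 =275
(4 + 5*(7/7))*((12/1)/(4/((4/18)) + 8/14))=378/65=5.82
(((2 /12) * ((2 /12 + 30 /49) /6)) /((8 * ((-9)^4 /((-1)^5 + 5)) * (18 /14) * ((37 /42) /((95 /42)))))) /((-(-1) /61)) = 1327055 /6606874512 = 0.00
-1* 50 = -50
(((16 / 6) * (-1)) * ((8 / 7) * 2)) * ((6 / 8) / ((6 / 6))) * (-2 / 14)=32 / 49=0.65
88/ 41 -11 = -363/ 41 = -8.85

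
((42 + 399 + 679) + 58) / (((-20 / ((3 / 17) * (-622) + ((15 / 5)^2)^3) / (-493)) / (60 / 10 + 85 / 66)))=2620891559 / 20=131044577.95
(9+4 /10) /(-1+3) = 47 /10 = 4.70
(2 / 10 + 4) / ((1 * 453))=7 / 755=0.01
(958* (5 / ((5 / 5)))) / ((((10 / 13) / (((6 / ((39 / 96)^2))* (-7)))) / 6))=-123604992 / 13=-9508076.31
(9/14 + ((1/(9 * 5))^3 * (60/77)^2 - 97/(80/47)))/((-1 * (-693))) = -432951283/5325000912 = -0.08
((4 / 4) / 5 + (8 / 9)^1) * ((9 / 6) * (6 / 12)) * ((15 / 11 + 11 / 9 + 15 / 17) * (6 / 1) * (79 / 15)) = 22595027 / 252450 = 89.50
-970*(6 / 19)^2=-96.73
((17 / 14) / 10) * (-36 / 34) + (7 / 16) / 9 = -403 / 5040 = -0.08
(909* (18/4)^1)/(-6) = -2727/4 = -681.75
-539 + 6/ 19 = -10235/ 19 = -538.68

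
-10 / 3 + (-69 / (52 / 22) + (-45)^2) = 155413 / 78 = 1992.47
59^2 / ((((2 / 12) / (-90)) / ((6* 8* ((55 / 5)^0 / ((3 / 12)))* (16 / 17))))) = -5774561280 / 17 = -339680075.29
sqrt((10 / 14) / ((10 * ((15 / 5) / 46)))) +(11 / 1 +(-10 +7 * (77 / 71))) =sqrt(483) / 21 +610 / 71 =9.64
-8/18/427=-0.00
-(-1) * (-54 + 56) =2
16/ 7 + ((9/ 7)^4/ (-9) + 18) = 19.98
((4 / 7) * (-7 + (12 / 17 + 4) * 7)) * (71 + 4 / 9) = 18004 / 17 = 1059.06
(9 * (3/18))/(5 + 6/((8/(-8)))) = -3/2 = -1.50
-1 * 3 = -3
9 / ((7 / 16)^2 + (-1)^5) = -256 / 23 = -11.13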